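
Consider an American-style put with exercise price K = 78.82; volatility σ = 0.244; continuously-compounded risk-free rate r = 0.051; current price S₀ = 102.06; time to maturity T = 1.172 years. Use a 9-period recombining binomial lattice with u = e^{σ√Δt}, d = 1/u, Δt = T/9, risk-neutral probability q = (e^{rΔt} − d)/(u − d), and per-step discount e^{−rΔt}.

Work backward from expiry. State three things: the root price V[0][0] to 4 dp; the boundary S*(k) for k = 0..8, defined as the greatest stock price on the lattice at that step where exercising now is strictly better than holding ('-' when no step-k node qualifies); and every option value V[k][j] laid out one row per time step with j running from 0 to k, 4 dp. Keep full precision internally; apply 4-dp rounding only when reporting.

price = 1.2540
boundary = - - - - - - 60.1750 65.7137 71.7622
tree:
1.2540
2.1151 0.4619
3.4929 0.8489 0.1046
5.6219 1.5395 0.2116 0.0056
8.7636 2.7452 0.4274 0.0117 0.0000
13.1189 4.7881 0.8628 0.0242 0.0000 0.0000
18.6450 8.1007 1.7402 0.0504 0.0000 0.0000 0.0000
23.7169 13.1063 3.5063 0.1047 0.0000 0.0000 0.0000 0.0000
28.3613 18.6450 7.0578 0.2177 0.0000 0.0000 0.0000 0.0000 0.0000
32.6142 23.7169 13.1063 0.4525 0.0000 0.0000 0.0000 0.0000 0.0000 0.0000

Δt=0.13022, u=1.09204, d=0.91571, q=0.51579, disc=e^(-rΔt)=0.99338
k=9 terminal: V=max(K-S,0) → 32.6142 23.7169 13.1063 0.4525 0.0000 0.0000 0.0000 0.0000 0.0000 0.0000
k=8: j=0 S=50.4587 intr=28.3613 cont=27.8395 V=28.3613[EX]; j=1 S=60.1750 intr=18.6450 cont=18.1233 V=18.6450[EX]; j=2 S=71.7622 intr=7.0578 cont=6.5360 V=7.0578[EX]; j=3 S=85.5807 intr=0.0000 cont=0.2177 V=0.2177[hold]; j=4 S=102.0600 intr=0.0000 cont=0.0000 V=0.0000[hold]; j=5 S=121.7125 intr=0.0000 cont=0.0000 V=0.0000[hold]; j=6 S=145.1494 intr=0.0000 cont=0.0000 V=0.0000[hold]; j=7 S=173.0991 intr=0.0000 cont=0.0000 V=0.0000[hold]; j=8 S=206.4309 intr=0.0000 cont=0.0000 V=0.0000[hold]  S*(8)=71.7622
k=7: j=0 S=55.1031 intr=23.7169 cont=23.1951 V=23.7169[EX]; j=1 S=65.7137 intr=13.1063 cont=12.5845 V=13.1063[EX]; j=2 S=78.3675 intr=0.4525 cont=3.5063 V=3.5063[hold]; j=3 S=93.4578 intr=0.0000 cont=0.1047 V=0.1047[hold]; j=4 S=111.4539 intr=0.0000 cont=0.0000 V=0.0000[hold]; j=5 S=132.9154 intr=0.0000 cont=0.0000 V=0.0000[hold]; j=6 S=158.5094 intr=0.0000 cont=0.0000 V=0.0000[hold]; j=7 S=189.0318 intr=0.0000 cont=0.0000 V=0.0000[hold]  S*(7)=65.7137
k=6: j=0 S=60.1750 intr=18.6450 cont=18.1233 V=18.6450[EX]; j=1 S=71.7622 intr=7.0578 cont=8.1007 V=8.1007[hold]; j=2 S=85.5807 intr=0.0000 cont=1.7402 V=1.7402[hold]; j=3 S=102.0600 intr=0.0000 cont=0.0504 V=0.0504[hold]; j=4 S=121.7125 intr=0.0000 cont=0.0000 V=0.0000[hold]; j=5 S=145.1494 intr=0.0000 cont=0.0000 V=0.0000[hold]; j=6 S=173.0991 intr=0.0000 cont=0.0000 V=0.0000[hold]  S*(6)=60.1750
k=5: j=0 S=65.7137 intr=13.1063 cont=13.1189 V=13.1189[hold]; j=1 S=78.3675 intr=0.4525 cont=4.7881 V=4.7881[hold]; j=2 S=93.4578 intr=0.0000 cont=0.8628 V=0.8628[hold]; j=3 S=111.4539 intr=0.0000 cont=0.0242 V=0.0242[hold]; j=4 S=132.9154 intr=0.0000 cont=0.0000 V=0.0000[hold]; j=5 S=158.5094 intr=0.0000 cont=0.0000 V=0.0000[hold]  S*(5)=-
k=4: j=0 S=71.7622 intr=7.0578 cont=8.7636 V=8.7636[hold]; j=1 S=85.5807 intr=0.0000 cont=2.7452 V=2.7452[hold]; j=2 S=102.0600 intr=0.0000 cont=0.4274 V=0.4274[hold]; j=3 S=121.7125 intr=0.0000 cont=0.0117 V=0.0117[hold]; j=4 S=145.1494 intr=0.0000 cont=0.0000 V=0.0000[hold]  S*(4)=-
k=3: j=0 S=78.3675 intr=0.4525 cont=5.6219 V=5.6219[hold]; j=1 S=93.4578 intr=0.0000 cont=1.5395 V=1.5395[hold]; j=2 S=111.4539 intr=0.0000 cont=0.2116 V=0.2116[hold]; j=3 S=132.9154 intr=0.0000 cont=0.0056 V=0.0056[hold]  S*(3)=-
k=2: j=0 S=85.5807 intr=0.0000 cont=3.4929 V=3.4929[hold]; j=1 S=102.0600 intr=0.0000 cont=0.8489 V=0.8489[hold]; j=2 S=121.7125 intr=0.0000 cont=0.1046 V=0.1046[hold]  S*(2)=-
k=1: j=0 S=93.4578 intr=0.0000 cont=2.1151 V=2.1151[hold]; j=1 S=111.4539 intr=0.0000 cont=0.4619 V=0.4619[hold]  S*(1)=-
k=0: j=0 S=102.0600 intr=0.0000 cont=1.2540 V=1.2540[hold]  S*(0)=-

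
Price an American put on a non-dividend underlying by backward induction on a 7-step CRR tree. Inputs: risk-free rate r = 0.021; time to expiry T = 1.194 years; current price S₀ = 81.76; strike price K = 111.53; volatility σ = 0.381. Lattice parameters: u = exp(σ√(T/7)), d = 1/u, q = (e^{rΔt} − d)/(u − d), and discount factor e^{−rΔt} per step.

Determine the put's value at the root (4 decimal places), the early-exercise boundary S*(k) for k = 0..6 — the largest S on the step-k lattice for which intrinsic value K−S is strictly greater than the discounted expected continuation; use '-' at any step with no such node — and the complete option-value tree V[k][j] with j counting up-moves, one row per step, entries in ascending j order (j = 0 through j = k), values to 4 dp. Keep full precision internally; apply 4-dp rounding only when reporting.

price = 33.7946
boundary = - - 59.6849 50.9949 59.6849 69.8559 81.7600
tree:
33.7946
42.5532 24.2576
51.8451 32.4864 15.2404
60.5351 41.9156 22.1895 7.5857
67.9599 51.8451 31.1310 12.3598 2.3050
74.3036 60.5351 41.6741 19.5783 4.3820 0.0000
79.7237 67.9599 51.8451 29.7700 8.3306 0.0000 0.0000
84.3547 74.3036 60.5351 41.6741 15.8373 0.0000 0.0000 0.0000

Δt=0.17057, u=1.17041, d=0.85440, q=0.47210, disc=e^(-rΔt)=0.99642
k=7 terminal: V=max(K-S,0) → 84.3547 74.3036 60.5351 41.6741 15.8373 0.0000 0.0000 0.0000
k=6: j=0 S=31.8063 intr=79.7237 cont=79.3249 V=79.7237[EX]; j=1 S=43.5701 intr=67.9599 cont=67.5611 V=67.9599[EX]; j=2 S=59.6849 intr=51.8451 cont=51.4463 V=51.8451[EX]; j=3 S=81.7600 intr=29.7700 cont=29.3712 V=29.7700[EX]; j=4 S=111.9997 intr=0.0000 cont=8.3306 V=8.3306[hold]; j=5 S=153.4239 intr=0.0000 cont=0.0000 V=0.0000[hold]; j=6 S=210.1692 intr=0.0000 cont=0.0000 V=0.0000[hold]  S*(6)=81.7600
k=5: j=0 S=37.2264 intr=74.3036 cont=73.9048 V=74.3036[EX]; j=1 S=50.9949 intr=60.5351 cont=60.1363 V=60.5351[EX]; j=2 S=69.8559 intr=41.6741 cont=41.2754 V=41.6741[EX]; j=3 S=95.6927 intr=15.8373 cont=19.5783 V=19.5783[hold]; j=4 S=131.0856 intr=0.0000 cont=4.3820 V=4.3820[hold]; j=5 S=179.5689 intr=0.0000 cont=0.0000 V=0.0000[hold]  S*(5)=69.8559
k=4: j=0 S=43.5701 intr=67.9599 cont=67.5611 V=67.9599[EX]; j=1 S=59.6849 intr=51.8451 cont=51.4463 V=51.8451[EX]; j=2 S=81.7600 intr=29.7700 cont=31.1310 V=31.1310[hold]; j=3 S=111.9997 intr=0.0000 cont=12.3598 V=12.3598[hold]; j=4 S=153.4239 intr=0.0000 cont=2.3050 V=2.3050[hold]  S*(4)=59.6849
k=3: j=0 S=50.9949 intr=60.5351 cont=60.1363 V=60.5351[EX]; j=1 S=69.8559 intr=41.6741 cont=41.9156 V=41.9156[hold]; j=2 S=95.6927 intr=15.8373 cont=22.1895 V=22.1895[hold]; j=3 S=131.0856 intr=0.0000 cont=7.5857 V=7.5857[hold]  S*(3)=50.9949
k=2: j=0 S=59.6849 intr=51.8451 cont=51.5598 V=51.8451[EX]; j=1 S=81.7600 intr=29.7700 cont=32.4864 V=32.4864[hold]; j=2 S=111.9997 intr=0.0000 cont=15.2404 V=15.2404[hold]  S*(2)=59.6849
k=1: j=0 S=69.8559 intr=41.6741 cont=42.5532 V=42.5532[hold]; j=1 S=95.6927 intr=15.8373 cont=24.2576 V=24.2576[hold]  S*(1)=-
k=0: j=0 S=81.7600 intr=29.7700 cont=33.7946 V=33.7946[hold]  S*(0)=-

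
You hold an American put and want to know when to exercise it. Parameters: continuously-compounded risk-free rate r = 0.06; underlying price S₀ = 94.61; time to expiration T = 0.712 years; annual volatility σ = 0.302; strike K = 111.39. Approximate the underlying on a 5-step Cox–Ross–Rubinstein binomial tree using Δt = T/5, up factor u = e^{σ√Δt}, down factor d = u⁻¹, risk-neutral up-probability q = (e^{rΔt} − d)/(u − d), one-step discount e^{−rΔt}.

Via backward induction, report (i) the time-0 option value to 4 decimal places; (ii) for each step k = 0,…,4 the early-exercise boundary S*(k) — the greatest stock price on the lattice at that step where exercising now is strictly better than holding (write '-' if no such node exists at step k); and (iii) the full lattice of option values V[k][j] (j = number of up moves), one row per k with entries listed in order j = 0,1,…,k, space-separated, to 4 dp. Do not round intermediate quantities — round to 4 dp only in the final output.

Δt=0.14240, u=1.12071, d=0.89229, q=0.50911, disc=e^(-rΔt)=0.99149
k=5 terminal: V=max(K-S,0) → 57.8756 44.1764 26.9703 5.3596 0.0000 0.0000
k=4: j=0 S=59.9741 intr=51.4159 cont=50.4682 V=51.4159[EX]; j=1 S=75.3270 intr=36.0630 cont=35.1154 V=36.0630[EX]; j=2 S=94.6100 intr=16.7800 cont=15.8323 V=16.7800[EX]; j=3 S=118.8293 intr=0.0000 cont=2.6086 V=2.6086[hold]; j=4 S=149.2486 intr=0.0000 cont=0.0000 V=0.0000[hold]  S*(4)=94.6100
k=3: j=0 S=67.2136 intr=44.1764 cont=43.2287 V=44.1764[EX]; j=1 S=84.4197 intr=26.9703 cont=26.0226 V=26.9703[EX]; j=2 S=106.0304 intr=5.3596 cont=9.4839 V=9.4839[hold]; j=3 S=133.1732 intr=0.0000 cont=1.2697 V=1.2697[hold]  S*(3)=84.4197
k=2: j=0 S=75.3270 intr=36.0630 cont=35.1154 V=36.0630[EX]; j=1 S=94.6100 intr=16.7800 cont=17.9142 V=17.9142[hold]; j=2 S=118.8293 intr=0.0000 cont=5.2569 V=5.2569[hold]  S*(2)=75.3270
k=1: j=0 S=84.4197 intr=26.9703 cont=26.5951 V=26.9703[EX]; j=1 S=106.0304 intr=5.3596 cont=11.3727 V=11.3727[hold]  S*(1)=84.4197
k=0: j=0 S=94.6100 intr=16.7800 cont=18.8676 V=18.8676[hold]  S*(0)=-

price = 18.8676
boundary = - 84.4197 75.3270 84.4197 94.6100
tree:
18.8676
26.9703 11.3727
36.0630 17.9142 5.2569
44.1764 26.9703 9.4839 1.2697
51.4159 36.0630 16.7800 2.6086 0.0000
57.8756 44.1764 26.9703 5.3596 0.0000 0.0000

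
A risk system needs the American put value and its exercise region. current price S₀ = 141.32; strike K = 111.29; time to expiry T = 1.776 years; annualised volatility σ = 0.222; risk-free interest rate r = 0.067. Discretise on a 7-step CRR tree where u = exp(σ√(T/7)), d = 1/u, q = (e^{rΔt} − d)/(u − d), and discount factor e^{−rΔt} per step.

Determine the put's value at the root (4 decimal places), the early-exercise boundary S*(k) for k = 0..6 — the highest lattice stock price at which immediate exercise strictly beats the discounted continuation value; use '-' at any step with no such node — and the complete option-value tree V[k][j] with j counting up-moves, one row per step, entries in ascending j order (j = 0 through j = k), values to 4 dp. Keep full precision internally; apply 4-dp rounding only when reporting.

price = 2.3084
boundary = - - - - 90.3545 80.7953 90.3545
tree:
2.3084
4.1851 0.8363
7.4005 1.6698 0.1764
12.6896 3.2794 0.3975 0.0000
20.9355 6.3006 0.8957 0.0000 0.0000
30.4947 11.7439 2.0181 0.0000 0.0000 0.0000
39.0425 20.9355 4.5471 0.0000 0.0000 0.0000 0.0000
46.6860 30.4947 10.2454 0.0000 0.0000 0.0000 0.0000 0.0000

Δt=0.25371, u=1.11831, d=0.89420, q=0.54857, disc=e^(-rΔt)=0.98314
k=7 terminal: V=max(K-S,0) → 46.6860 30.4947 10.2454 0.0000 0.0000 0.0000 0.0000 0.0000
k=6: j=0 S=72.2475 intr=39.0425 cont=37.1667 V=39.0425[EX]; j=1 S=90.3545 intr=20.9355 cont=19.0597 V=20.9355[EX]; j=2 S=112.9995 intr=0.0000 cont=4.5471 V=4.5471[hold]; j=3 S=141.3200 intr=0.0000 cont=0.0000 V=0.0000[hold]; j=4 S=176.7383 intr=0.0000 cont=0.0000 V=0.0000[hold]; j=5 S=221.0332 intr=0.0000 cont=0.0000 V=0.0000[hold]; j=6 S=276.4296 intr=0.0000 cont=0.0000 V=0.0000[hold]  S*(6)=90.3545
k=5: j=0 S=80.7953 intr=30.4947 cont=28.6189 V=30.4947[EX]; j=1 S=101.0446 intr=10.2454 cont=11.7439 V=11.7439[hold]; j=2 S=126.3689 intr=0.0000 cont=2.0181 V=2.0181[hold]; j=3 S=158.0400 intr=0.0000 cont=0.0000 V=0.0000[hold]; j=4 S=197.6487 intr=0.0000 cont=0.0000 V=0.0000[hold]; j=5 S=247.1844 intr=0.0000 cont=0.0000 V=0.0000[hold]  S*(5)=80.7953
k=4: j=0 S=90.3545 intr=20.9355 cont=19.8679 V=20.9355[EX]; j=1 S=112.9995 intr=0.0000 cont=6.3006 V=6.3006[hold]; j=2 S=141.3200 intr=0.0000 cont=0.8957 V=0.8957[hold]; j=3 S=176.7383 intr=0.0000 cont=0.0000 V=0.0000[hold]; j=4 S=221.0332 intr=0.0000 cont=0.0000 V=0.0000[hold]  S*(4)=90.3545
k=3: j=0 S=101.0446 intr=10.2454 cont=12.6896 V=12.6896[hold]; j=1 S=126.3689 intr=0.0000 cont=3.2794 V=3.2794[hold]; j=2 S=158.0400 intr=0.0000 cont=0.3975 V=0.3975[hold]; j=3 S=197.6487 intr=0.0000 cont=0.0000 V=0.0000[hold]  S*(3)=-
k=2: j=0 S=112.9995 intr=0.0000 cont=7.4005 V=7.4005[hold]; j=1 S=141.3200 intr=0.0000 cont=1.6698 V=1.6698[hold]; j=2 S=176.7383 intr=0.0000 cont=0.1764 V=0.1764[hold]  S*(2)=-
k=1: j=0 S=126.3689 intr=0.0000 cont=4.1851 V=4.1851[hold]; j=1 S=158.0400 intr=0.0000 cont=0.8363 V=0.8363[hold]  S*(1)=-
k=0: j=0 S=141.3200 intr=0.0000 cont=2.3084 V=2.3084[hold]  S*(0)=-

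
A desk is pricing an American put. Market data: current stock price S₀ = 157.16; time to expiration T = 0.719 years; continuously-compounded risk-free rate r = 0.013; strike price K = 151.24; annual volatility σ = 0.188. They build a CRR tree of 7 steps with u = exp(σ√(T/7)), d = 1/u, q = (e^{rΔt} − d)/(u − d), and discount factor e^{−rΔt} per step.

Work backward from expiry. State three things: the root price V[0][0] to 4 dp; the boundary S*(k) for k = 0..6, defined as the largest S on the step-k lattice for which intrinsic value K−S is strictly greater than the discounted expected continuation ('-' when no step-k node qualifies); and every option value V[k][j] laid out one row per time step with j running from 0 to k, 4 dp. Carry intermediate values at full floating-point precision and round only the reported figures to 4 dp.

Δt=0.10271  u=1.06210  d=0.94153  q=0.49602  discount=0.99867
step 7 (expiry): payoffs max(K−S,0) = 48.1607 34.9598 20.0682 3.2696 0.0000 0.0000 0.0000 0.0000
step 6: (k=6,j=0): S=109.4810, (K−S)⁺=41.7590, hold=41.5572 ⇒ V=41.7590 exercise | (k=6,j=1): S=123.5018, (K−S)⁺=27.7382, hold=27.5364 ⇒ V=27.7382 exercise | (k=6,j=2): S=139.3181, (K−S)⁺=11.9219, hold=11.7201 ⇒ V=11.9219 exercise | (k=6,j=3): S=157.1600, (K−S)⁺=0.0000, hold=1.6456 ⇒ V=1.6456 continue | (k=6,j=4): S=177.2868, (K−S)⁺=0.0000, hold=0.0000 ⇒ V=0.0000 continue | (k=6,j=5): S=199.9912, (K−S)⁺=0.0000, hold=0.0000 ⇒ V=0.0000 continue | (k=6,j=6): S=225.6032, (K−S)⁺=0.0000, hold=0.0000 ⇒ V=0.0000 continue  boundary S*=139.3181
step 5: (k=5,j=0): S=116.2802, (K−S)⁺=34.9598, hold=34.7579 ⇒ V=34.9598 exercise | (k=5,j=1): S=131.1718, (K−S)⁺=20.0682, hold=19.8664 ⇒ V=20.0682 exercise | (k=5,j=2): S=147.9704, (K−S)⁺=3.2696, hold=6.8155 ⇒ V=6.8155 continue | (k=5,j=3): S=166.9203, (K−S)⁺=0.0000, hold=0.8282 ⇒ V=0.8282 continue | (k=5,j=4): S=188.2971, (K−S)⁺=0.0000, hold=0.0000 ⇒ V=0.0000 continue | (k=5,j=5): S=212.4115, (K−S)⁺=0.0000, hold=0.0000 ⇒ V=0.0000 continue  boundary S*=131.1718
step 4: (k=4,j=0): S=123.5018, (K−S)⁺=27.7382, hold=27.5364 ⇒ V=27.7382 exercise | (k=4,j=1): S=139.3181, (K−S)⁺=11.9219, hold=13.4766 ⇒ V=13.4766 continue | (k=4,j=2): S=157.1600, (K−S)⁺=0.0000, hold=3.8406 ⇒ V=3.8406 continue | (k=4,j=3): S=177.2868, (K−S)⁺=0.0000, hold=0.4169 ⇒ V=0.4169 continue | (k=4,j=4): S=199.9912, (K−S)⁺=0.0000, hold=0.0000 ⇒ V=0.0000 continue  boundary S*=123.5018
step 3: (k=3,j=0): S=131.1718, (K−S)⁺=20.0682, hold=20.6366 ⇒ V=20.6366 continue | (k=3,j=1): S=147.9704, (K−S)⁺=3.2696, hold=8.6853 ⇒ V=8.6853 continue | (k=3,j=2): S=166.9203, (K−S)⁺=0.0000, hold=2.1395 ⇒ V=2.1395 continue | (k=3,j=3): S=188.2971, (K−S)⁺=0.0000, hold=0.2098 ⇒ V=0.2098 continue  boundary S*=-
step 2: (k=2,j=0): S=139.3181, (K−S)⁺=11.9219, hold=14.6888 ⇒ V=14.6888 continue | (k=2,j=1): S=157.1600, (K−S)⁺=0.0000, hold=5.4312 ⇒ V=5.4312 continue | (k=2,j=2): S=177.2868, (K−S)⁺=0.0000, hold=1.1807 ⇒ V=1.1807 continue  boundary S*=-
step 1: (k=1,j=0): S=147.9704, (K−S)⁺=3.2696, hold=10.0833 ⇒ V=10.0833 continue | (k=1,j=1): S=166.9203, (K−S)⁺=0.0000, hold=3.3184 ⇒ V=3.3184 continue  boundary S*=-
step 0: (k=0,j=0): S=157.1600, (K−S)⁺=0.0000, hold=6.7188 ⇒ V=6.7188 continue  boundary S*=-

price = 6.7188
boundary = - - - - 123.5018 131.1718 139.3181
tree:
6.7188
10.0833 3.3184
14.6888 5.4312 1.1807
20.6366 8.6853 2.1395 0.2098
27.7382 13.4766 3.8406 0.4169 0.0000
34.9598 20.0682 6.8155 0.8282 0.0000 0.0000
41.7590 27.7382 11.9219 1.6456 0.0000 0.0000 0.0000
48.1607 34.9598 20.0682 3.2696 0.0000 0.0000 0.0000 0.0000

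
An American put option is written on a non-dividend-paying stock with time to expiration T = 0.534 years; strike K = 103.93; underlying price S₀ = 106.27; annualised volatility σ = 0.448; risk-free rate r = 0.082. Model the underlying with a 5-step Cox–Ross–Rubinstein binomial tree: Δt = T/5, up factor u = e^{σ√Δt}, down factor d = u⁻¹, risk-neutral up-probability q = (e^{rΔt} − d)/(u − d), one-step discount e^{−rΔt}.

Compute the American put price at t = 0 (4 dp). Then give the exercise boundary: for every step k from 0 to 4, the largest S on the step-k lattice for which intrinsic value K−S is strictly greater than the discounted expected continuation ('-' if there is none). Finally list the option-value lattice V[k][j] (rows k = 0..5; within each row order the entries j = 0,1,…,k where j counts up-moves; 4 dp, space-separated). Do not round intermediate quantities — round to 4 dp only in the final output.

price = 11.2712
boundary = - - - 68.4950 79.2944
tree:
11.2712
17.2097 5.3747
25.3035 9.2061 1.5367
35.4350 15.3518 3.0599 0.0000
44.7637 24.6356 6.0932 0.0000 0.0000
52.8218 35.4350 12.1334 0.0000 0.0000 0.0000

Δt=0.10680, u=1.15767, d=0.86381, q=0.49340, disc=e^(-rΔt)=0.99128
k=5 terminal: V=max(K-S,0) → 52.8218 35.4350 12.1334 0.0000 0.0000 0.0000
k=4: j=0 S=59.1663 intr=44.7637 cont=43.8575 V=44.7637[EX]; j=1 S=79.2944 intr=24.6356 cont=23.7294 V=24.6356[EX]; j=2 S=106.2700 intr=0.0000 cont=6.0932 V=6.0932[hold]; j=3 S=142.4225 intr=0.0000 cont=0.0000 V=0.0000[hold]; j=4 S=190.8740 intr=0.0000 cont=0.0000 V=0.0000[hold]  S*(4)=79.2944
k=3: j=0 S=68.4950 intr=35.4350 cont=34.5288 V=35.4350[EX]; j=1 S=91.7966 intr=12.1334 cont=15.3518 V=15.3518[hold]; j=2 S=123.0254 intr=0.0000 cont=3.0599 V=3.0599[hold]; j=3 S=164.8780 intr=0.0000 cont=0.0000 V=0.0000[hold]  S*(3)=68.4950
k=2: j=0 S=79.2944 intr=24.6356 cont=25.3035 V=25.3035[hold]; j=1 S=106.2700 intr=0.0000 cont=9.2061 V=9.2061[hold]; j=2 S=142.4225 intr=0.0000 cont=1.5367 V=1.5367[hold]  S*(2)=-
k=1: j=0 S=91.7966 intr=12.1334 cont=17.2097 V=17.2097[hold]; j=1 S=123.0254 intr=0.0000 cont=5.3747 V=5.3747[hold]  S*(1)=-
k=0: j=0 S=106.2700 intr=0.0000 cont=11.2712 V=11.2712[hold]  S*(0)=-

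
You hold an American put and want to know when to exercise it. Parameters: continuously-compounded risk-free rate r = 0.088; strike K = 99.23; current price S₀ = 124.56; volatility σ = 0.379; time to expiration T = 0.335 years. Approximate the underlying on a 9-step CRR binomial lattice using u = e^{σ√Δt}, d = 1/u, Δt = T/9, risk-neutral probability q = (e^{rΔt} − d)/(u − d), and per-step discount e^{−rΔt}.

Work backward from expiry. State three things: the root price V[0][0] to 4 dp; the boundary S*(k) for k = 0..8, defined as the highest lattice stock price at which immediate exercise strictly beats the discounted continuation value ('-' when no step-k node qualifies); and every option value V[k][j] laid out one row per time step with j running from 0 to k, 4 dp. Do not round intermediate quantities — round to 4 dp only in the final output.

params: Δt=0.03722 u=1.07586 d=0.92949 q=0.50414 e^(-rΔt)=0.99673
t_9 payoffs: 34.7277 24.5701 12.8130 0.0000 0.0000 0.0000 0.0000 0.0000 0.0000 0.0000
t_8: node(8,0) S=69.3955 payoff=29.8345 vs cont=29.5100 → 29.8345 [stop]  node(8,1) S=80.3236 payoff=18.9064 vs cont=18.5819 → 18.9064 [stop]  node(8,2) S=92.9726 payoff=6.2574 vs cont=6.3327 → 6.3327 [wait]  node(8,3) S=107.6135 payoff=0.0000 vs cont=0.0000 → 0.0000 [wait]  node(8,4) S=124.5600 payoff=0.0000 vs cont=0.0000 → 0.0000 [wait]  node(8,5) S=144.1752 payoff=0.0000 vs cont=0.0000 → 0.0000 [wait]  node(8,6) S=166.8792 payoff=0.0000 vs cont=0.0000 → 0.0000 [wait]  node(8,7) S=193.1586 payoff=0.0000 vs cont=0.0000 → 0.0000 [wait]  node(8,8) S=223.5764 payoff=0.0000 vs cont=0.0000 → 0.0000 [wait]  ⇒ S*(8)=80.3236
t_7: node(7,0) S=74.6599 payoff=24.5701 vs cont=24.2456 → 24.5701 [stop]  node(7,1) S=86.4170 payoff=12.8130 vs cont=12.5263 → 12.8130 [stop]  node(7,2) S=100.0255 payoff=0.0000 vs cont=3.1298 → 3.1298 [wait]  node(7,3) S=115.7771 payoff=0.0000 vs cont=0.0000 → 0.0000 [wait]  node(7,4) S=134.0092 payoff=0.0000 vs cont=0.0000 → 0.0000 [wait]  node(7,5) S=155.1123 payoff=0.0000 vs cont=0.0000 → 0.0000 [wait]  node(7,6) S=179.5387 payoff=0.0000 vs cont=0.0000 → 0.0000 [wait]  node(7,7) S=207.8117 payoff=0.0000 vs cont=0.0000 → 0.0000 [wait]  ⇒ S*(7)=86.4170
t_6: node(6,0) S=80.3236 payoff=18.9064 vs cont=18.5819 → 18.9064 [stop]  node(6,1) S=92.9726 payoff=6.2574 vs cont=7.9054 → 7.9054 [wait]  node(6,2) S=107.6135 payoff=0.0000 vs cont=1.5469 → 1.5469 [wait]  node(6,3) S=124.5600 payoff=0.0000 vs cont=0.0000 → 0.0000 [wait]  node(6,4) S=144.1752 payoff=0.0000 vs cont=0.0000 → 0.0000 [wait]  node(6,5) S=166.8792 payoff=0.0000 vs cont=0.0000 → 0.0000 [wait]  node(6,6) S=193.1586 payoff=0.0000 vs cont=0.0000 → 0.0000 [wait]  ⇒ S*(6)=80.3236
t_5: node(5,0) S=86.4170 payoff=12.8130 vs cont=13.3166 → 13.3166 [wait]  node(5,1) S=100.0255 payoff=0.0000 vs cont=4.6844 → 4.6844 [wait]  node(5,2) S=115.7771 payoff=0.0000 vs cont=0.7645 → 0.7645 [wait]  node(5,3) S=134.0092 payoff=0.0000 vs cont=0.0000 → 0.0000 [wait]  node(5,4) S=155.1123 payoff=0.0000 vs cont=0.0000 → 0.0000 [wait]  node(5,5) S=179.5387 payoff=0.0000 vs cont=0.0000 → 0.0000 [wait]  ⇒ S*(5)=-
t_4: node(4,0) S=92.9726 payoff=6.2574 vs cont=8.9354 → 8.9354 [wait]  node(4,1) S=107.6135 payoff=0.0000 vs cont=2.6994 → 2.6994 [wait]  node(4,2) S=124.5600 payoff=0.0000 vs cont=0.3779 → 0.3779 [wait]  node(4,3) S=144.1752 payoff=0.0000 vs cont=0.0000 → 0.0000 [wait]  node(4,4) S=166.8792 payoff=0.0000 vs cont=0.0000 → 0.0000 [wait]  ⇒ S*(4)=-
t_3: node(3,0) S=100.0255 payoff=0.0000 vs cont=5.7726 → 5.7726 [wait]  node(3,1) S=115.7771 payoff=0.0000 vs cont=1.5240 → 1.5240 [wait]  node(3,2) S=134.0092 payoff=0.0000 vs cont=0.1867 → 0.1867 [wait]  node(3,3) S=155.1123 payoff=0.0000 vs cont=0.0000 → 0.0000 [wait]  ⇒ S*(3)=-
t_2: node(2,0) S=107.6135 payoff=0.0000 vs cont=3.6188 → 3.6188 [wait]  node(2,1) S=124.5600 payoff=0.0000 vs cont=0.8471 → 0.8471 [wait]  node(2,2) S=144.1752 payoff=0.0000 vs cont=0.0923 → 0.0923 [wait]  ⇒ S*(2)=-
t_1: node(1,0) S=115.7771 payoff=0.0000 vs cont=2.2142 → 2.2142 [wait]  node(1,1) S=134.0092 payoff=0.0000 vs cont=0.4650 → 0.4650 [wait]  ⇒ S*(1)=-
t_0: node(0,0) S=124.5600 payoff=0.0000 vs cont=1.3280 → 1.3280 [wait]  ⇒ S*(0)=-

price = 1.3280
boundary = - - - - - - 80.3236 86.4170 80.3236
tree:
1.3280
2.2142 0.4650
3.6188 0.8471 0.0923
5.7726 1.5240 0.1867 0.0000
8.9354 2.6994 0.3779 0.0000 0.0000
13.3166 4.6844 0.7645 0.0000 0.0000 0.0000
18.9064 7.9054 1.5469 0.0000 0.0000 0.0000 0.0000
24.5701 12.8130 3.1298 0.0000 0.0000 0.0000 0.0000 0.0000
29.8345 18.9064 6.3327 0.0000 0.0000 0.0000 0.0000 0.0000 0.0000
34.7277 24.5701 12.8130 0.0000 0.0000 0.0000 0.0000 0.0000 0.0000 0.0000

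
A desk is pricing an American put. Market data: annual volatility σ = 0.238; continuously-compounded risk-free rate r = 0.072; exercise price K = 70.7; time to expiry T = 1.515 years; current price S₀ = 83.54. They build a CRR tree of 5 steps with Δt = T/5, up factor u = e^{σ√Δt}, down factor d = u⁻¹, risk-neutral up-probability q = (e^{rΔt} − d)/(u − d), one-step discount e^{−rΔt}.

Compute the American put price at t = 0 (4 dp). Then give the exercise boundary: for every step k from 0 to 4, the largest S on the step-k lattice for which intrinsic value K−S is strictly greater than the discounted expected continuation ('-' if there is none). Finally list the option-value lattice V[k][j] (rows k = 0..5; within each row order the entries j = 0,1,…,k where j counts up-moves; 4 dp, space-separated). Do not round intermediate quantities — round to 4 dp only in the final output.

params: Δt=0.30300 u=1.13998 d=0.87721 q=0.55123 e^(-rΔt)=0.97842
t_5 payoffs: 27.3076 14.3095 0.0000 0.0000 0.0000 0.0000
t_4: node(4,0) S=49.4664 payoff=21.2336 vs cont=19.7079 → 21.2336 [stop]  node(4,1) S=64.2839 payoff=6.4161 vs cont=6.2831 → 6.4161 [stop]  node(4,2) S=83.5400 payoff=0.0000 vs cont=0.0000 → 0.0000 [wait]  node(4,3) S=108.5642 payoff=0.0000 vs cont=0.0000 → 0.0000 [wait]  node(4,4) S=141.0844 payoff=0.0000 vs cont=0.0000 → 0.0000 [wait]  ⇒ S*(4)=64.2839
t_3: node(3,0) S=56.3905 payoff=14.3095 vs cont=12.7838 → 14.3095 [stop]  node(3,1) S=73.2822 payoff=0.0000 vs cont=2.8172 → 2.8172 [wait]  node(3,2) S=95.2337 payoff=0.0000 vs cont=0.0000 → 0.0000 [wait]  node(3,3) S=123.7607 payoff=0.0000 vs cont=0.0000 → 0.0000 [wait]  ⇒ S*(3)=56.3905
t_2: node(2,0) S=64.2839 payoff=6.4161 vs cont=7.8025 → 7.8025 [wait]  node(2,1) S=83.5400 payoff=0.0000 vs cont=1.2370 → 1.2370 [wait]  node(2,2) S=108.5642 payoff=0.0000 vs cont=0.0000 → 0.0000 [wait]  ⇒ S*(2)=-
t_1: node(1,0) S=73.2822 payoff=0.0000 vs cont=4.0931 → 4.0931 [wait]  node(1,1) S=95.2337 payoff=0.0000 vs cont=0.5431 → 0.5431 [wait]  ⇒ S*(1)=-
t_0: node(0,0) S=83.5400 payoff=0.0000 vs cont=2.0902 → 2.0902 [wait]  ⇒ S*(0)=-

price = 2.0902
boundary = - - - 56.3905 64.2839
tree:
2.0902
4.0931 0.5431
7.8025 1.2370 0.0000
14.3095 2.8172 0.0000 0.0000
21.2336 6.4161 0.0000 0.0000 0.0000
27.3076 14.3095 0.0000 0.0000 0.0000 0.0000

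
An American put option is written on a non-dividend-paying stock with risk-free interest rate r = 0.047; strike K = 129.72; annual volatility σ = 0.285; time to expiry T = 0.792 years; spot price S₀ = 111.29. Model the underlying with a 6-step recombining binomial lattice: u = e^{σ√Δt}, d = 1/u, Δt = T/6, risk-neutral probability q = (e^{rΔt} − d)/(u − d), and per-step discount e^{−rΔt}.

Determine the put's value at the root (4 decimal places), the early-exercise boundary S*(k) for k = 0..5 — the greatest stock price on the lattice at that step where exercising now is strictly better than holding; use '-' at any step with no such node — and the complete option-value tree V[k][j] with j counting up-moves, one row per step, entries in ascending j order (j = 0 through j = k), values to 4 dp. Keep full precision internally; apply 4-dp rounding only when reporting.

price = 21.2693
boundary = - - 90.4727 100.3429 90.4727 100.3429
tree:
21.2693
29.5108 13.4254
39.2473 20.2983 6.8309
48.1467 29.3771 11.6191 2.2056
56.1706 39.2473 19.0274 4.4757 0.0000
63.4053 48.1467 29.3771 9.0823 0.0000 0.0000
69.9284 56.1706 39.2473 18.4300 0.0000 0.0000 0.0000

params: Δt=0.13200 u=1.10910 d=0.90163 q=0.50413 e^(-rΔt)=0.99382
t_6 payoffs: 69.9284 56.1706 39.2473 18.4300 0.0000 0.0000 0.0000
t_5: node(5,0) S=66.3147 payoff=63.4053 vs cont=62.6030 → 63.4053 [stop]  node(5,1) S=81.5733 payoff=48.1467 vs cont=47.3444 → 48.1467 [stop]  node(5,2) S=100.3429 payoff=29.3771 vs cont=28.5748 → 29.3771 [stop]  node(5,3) S=123.4313 payoff=6.2887 vs cont=9.0823 → 9.0823 [wait]  node(5,4) S=151.8323 payoff=0.0000 vs cont=0.0000 → 0.0000 [wait]  node(5,5) S=186.7681 payoff=0.0000 vs cont=0.0000 → 0.0000 [wait]  ⇒ S*(5)=100.3429
t_4: node(4,0) S=73.5494 payoff=56.1706 vs cont=55.3683 → 56.1706 [stop]  node(4,1) S=90.4727 payoff=39.2473 vs cont=38.4450 → 39.2473 [stop]  node(4,2) S=111.2900 payoff=18.4300 vs cont=19.0274 → 19.0274 [wait]  node(4,3) S=136.8973 payoff=0.0000 vs cont=4.4757 → 4.4757 [wait]  node(4,4) S=168.3966 payoff=0.0000 vs cont=0.0000 → 0.0000 [wait]  ⇒ S*(4)=90.4727
t_3: node(3,0) S=81.5733 payoff=48.1467 vs cont=47.3444 → 48.1467 [stop]  node(3,1) S=100.3429 payoff=29.3771 vs cont=28.8741 → 29.3771 [stop]  node(3,2) S=123.4313 payoff=6.2887 vs cont=11.6191 → 11.6191 [wait]  node(3,3) S=151.8323 payoff=0.0000 vs cont=2.2056 → 2.2056 [wait]  ⇒ S*(3)=100.3429
t_2: node(2,0) S=90.4727 payoff=39.2473 vs cont=38.4450 → 39.2473 [stop]  node(2,1) S=111.2900 payoff=18.4300 vs cont=20.2983 → 20.2983 [wait]  node(2,2) S=136.8973 payoff=0.0000 vs cont=6.8309 → 6.8309 [wait]  ⇒ S*(2)=90.4727
t_1: node(1,0) S=100.3429 payoff=29.3771 vs cont=29.5108 → 29.5108 [wait]  node(1,1) S=123.4313 payoff=6.2887 vs cont=13.4254 → 13.4254 [wait]  ⇒ S*(1)=-
t_0: node(0,0) S=111.2900 payoff=18.4300 vs cont=21.2693 → 21.2693 [wait]  ⇒ S*(0)=-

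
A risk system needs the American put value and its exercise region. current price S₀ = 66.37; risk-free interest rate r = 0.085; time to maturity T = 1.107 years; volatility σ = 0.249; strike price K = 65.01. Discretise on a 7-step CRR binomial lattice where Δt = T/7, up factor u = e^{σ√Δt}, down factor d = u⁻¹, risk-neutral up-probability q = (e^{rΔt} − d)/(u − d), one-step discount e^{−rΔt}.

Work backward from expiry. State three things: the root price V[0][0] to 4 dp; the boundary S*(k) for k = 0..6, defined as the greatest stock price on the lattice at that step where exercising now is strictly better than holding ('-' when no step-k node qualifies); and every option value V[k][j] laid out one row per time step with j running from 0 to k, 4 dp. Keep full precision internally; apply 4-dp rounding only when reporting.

price = 4.2387
boundary = - - 54.4457 49.3128 54.4457 49.3128 54.4457
tree:
4.2387
6.8077 2.1864
10.5643 3.8219 0.8671
15.6972 6.4789 1.6852 0.2016
20.3462 10.5643 3.2087 0.4475 0.0000
24.5569 15.6972 5.9411 0.9935 0.0000 0.0000
28.3706 20.3462 10.5643 2.2057 0.0000 0.0000 0.0000
31.8248 24.5569 15.6972 4.8971 0.0000 0.0000 0.0000 0.0000

Δt=0.15814, u=1.10409, d=0.90572, q=0.54349, disc=e^(-rΔt)=0.98665
k=7 terminal: V=max(K-S,0) → 31.8248 24.5569 15.6972 4.8971 0.0000 0.0000 0.0000 0.0000
k=6: j=0 S=36.6394 intr=28.3706 cont=27.5026 V=28.3706[EX]; j=1 S=44.6638 intr=20.3462 cont=19.4781 V=20.3462[EX]; j=2 S=54.4457 intr=10.5643 cont=9.6962 V=10.5643[EX]; j=3 S=66.3700 intr=0.0000 cont=2.2057 V=2.2057[hold]; j=4 S=80.9058 intr=0.0000 cont=0.0000 V=0.0000[hold]; j=5 S=98.6251 intr=0.0000 cont=0.0000 V=0.0000[hold]; j=6 S=120.2252 intr=0.0000 cont=0.0000 V=0.0000[hold]  S*(6)=54.4457
k=5: j=0 S=40.4531 intr=24.5569 cont=23.6889 V=24.5569[EX]; j=1 S=49.3128 intr=15.6972 cont=14.8291 V=15.6972[EX]; j=2 S=60.1129 intr=4.8971 cont=5.9411 V=5.9411[hold]; j=3 S=73.2784 intr=0.0000 cont=0.9935 V=0.9935[hold]; j=4 S=89.3272 intr=0.0000 cont=0.0000 V=0.0000[hold]; j=5 S=108.8909 intr=0.0000 cont=0.0000 V=0.0000[hold]  S*(5)=49.3128
k=4: j=0 S=44.6638 intr=20.3462 cont=19.4781 V=20.3462[EX]; j=1 S=54.4457 intr=10.5643 cont=10.2561 V=10.5643[EX]; j=2 S=66.3700 intr=0.0000 cont=3.2087 V=3.2087[hold]; j=3 S=80.9058 intr=0.0000 cont=0.4475 V=0.4475[hold]; j=4 S=98.6251 intr=0.0000 cont=0.0000 V=0.0000[hold]  S*(4)=54.4457
k=3: j=0 S=49.3128 intr=15.6972 cont=14.8291 V=15.6972[EX]; j=1 S=60.1129 intr=4.8971 cont=6.4789 V=6.4789[hold]; j=2 S=73.2784 intr=0.0000 cont=1.6852 V=1.6852[hold]; j=3 S=89.3272 intr=0.0000 cont=0.2016 V=0.2016[hold]  S*(3)=49.3128
k=2: j=0 S=54.4457 intr=10.5643 cont=10.5445 V=10.5643[EX]; j=1 S=66.3700 intr=0.0000 cont=3.8219 V=3.8219[hold]; j=2 S=80.9058 intr=0.0000 cont=0.8671 V=0.8671[hold]  S*(2)=54.4457
k=1: j=0 S=60.1129 intr=4.8971 cont=6.8077 V=6.8077[hold]; j=1 S=73.2784 intr=0.0000 cont=2.1864 V=2.1864[hold]  S*(1)=-
k=0: j=0 S=66.3700 intr=0.0000 cont=4.2387 V=4.2387[hold]  S*(0)=-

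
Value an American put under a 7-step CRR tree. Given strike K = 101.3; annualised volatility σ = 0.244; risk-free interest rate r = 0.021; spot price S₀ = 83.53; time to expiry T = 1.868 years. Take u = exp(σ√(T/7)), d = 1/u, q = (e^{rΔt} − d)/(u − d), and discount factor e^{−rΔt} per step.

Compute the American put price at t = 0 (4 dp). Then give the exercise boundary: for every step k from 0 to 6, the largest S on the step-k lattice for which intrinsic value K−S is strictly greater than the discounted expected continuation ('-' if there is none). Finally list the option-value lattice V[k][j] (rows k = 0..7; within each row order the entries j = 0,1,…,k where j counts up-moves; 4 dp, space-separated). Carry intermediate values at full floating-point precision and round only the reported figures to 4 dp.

Δt=0.26686, u=1.13433, d=0.88157, q=0.49076, disc=e^(-rΔt)=0.99441
k=7 terminal: V=max(K-S,0) → 66.7336 56.8228 44.0706 27.6621 6.5490 0.0000 0.0000 0.0000
k=6: j=0 S=39.2099 intr=62.0901 cont=61.5240 V=62.0901[EX]; j=1 S=50.4520 intr=50.8480 cont=50.2819 V=50.8480[EX]; j=2 S=64.9173 intr=36.3827 cont=35.8166 V=36.3827[EX]; j=3 S=83.5300 intr=17.7700 cont=17.2039 V=17.7700[EX]; j=4 S=107.4793 intr=0.0000 cont=3.3164 V=3.3164[hold]; j=5 S=138.2951 intr=0.0000 cont=0.0000 V=0.0000[hold]; j=6 S=177.9464 intr=0.0000 cont=0.0000 V=0.0000[hold]  S*(6)=83.5300
k=5: j=0 S=44.4772 intr=56.8228 cont=56.2568 V=56.8228[EX]; j=1 S=57.2294 intr=44.0706 cont=43.5045 V=44.0706[EX]; j=2 S=73.6379 intr=27.6621 cont=27.0960 V=27.6621[EX]; j=3 S=94.7510 intr=6.5490 cont=10.6170 V=10.6170[hold]; j=4 S=121.9174 intr=0.0000 cont=1.6794 V=1.6794[hold]; j=5 S=156.8729 intr=0.0000 cont=0.0000 V=0.0000[hold]  S*(5)=73.6379
k=4: j=0 S=50.4520 intr=50.8480 cont=50.2819 V=50.8480[EX]; j=1 S=64.9173 intr=36.3827 cont=35.8166 V=36.3827[EX]; j=2 S=83.5300 intr=17.7700 cont=19.1892 V=19.1892[hold]; j=3 S=107.4793 intr=0.0000 cont=6.1959 V=6.1959[hold]; j=4 S=138.2951 intr=0.0000 cont=0.8504 V=0.8504[hold]  S*(4)=64.9173
k=3: j=0 S=57.2294 intr=44.0706 cont=43.5045 V=44.0706[EX]; j=1 S=73.6379 intr=27.6621 cont=27.7886 V=27.7886[hold]; j=2 S=94.7510 intr=6.5490 cont=12.7410 V=12.7410[hold]; j=3 S=121.9174 intr=0.0000 cont=3.5526 V=3.5526[hold]  S*(3)=57.2294
k=2: j=0 S=64.9173 intr=36.3827 cont=35.8784 V=36.3827[EX]; j=1 S=83.5300 intr=17.7700 cont=20.2897 V=20.2897[hold]; j=2 S=107.4793 intr=0.0000 cont=8.1856 V=8.1856[hold]  S*(2)=64.9173
k=1: j=0 S=73.6379 intr=27.6621 cont=28.3257 V=28.3257[hold]; j=1 S=94.7510 intr=6.5490 cont=14.2693 V=14.2693[hold]  S*(1)=-
k=0: j=0 S=83.5300 intr=17.7700 cont=21.3076 V=21.3076[hold]  S*(0)=-

price = 21.3076
boundary = - - 64.9173 57.2294 64.9173 73.6379 83.5300
tree:
21.3076
28.3257 14.2693
36.3827 20.2897 8.1856
44.0706 27.7886 12.7410 3.5526
50.8480 36.3827 19.1892 6.1959 0.8504
56.8228 44.0706 27.6621 10.6170 1.6794 0.0000
62.0901 50.8480 36.3827 17.7700 3.3164 0.0000 0.0000
66.7336 56.8228 44.0706 27.6621 6.5490 0.0000 0.0000 0.0000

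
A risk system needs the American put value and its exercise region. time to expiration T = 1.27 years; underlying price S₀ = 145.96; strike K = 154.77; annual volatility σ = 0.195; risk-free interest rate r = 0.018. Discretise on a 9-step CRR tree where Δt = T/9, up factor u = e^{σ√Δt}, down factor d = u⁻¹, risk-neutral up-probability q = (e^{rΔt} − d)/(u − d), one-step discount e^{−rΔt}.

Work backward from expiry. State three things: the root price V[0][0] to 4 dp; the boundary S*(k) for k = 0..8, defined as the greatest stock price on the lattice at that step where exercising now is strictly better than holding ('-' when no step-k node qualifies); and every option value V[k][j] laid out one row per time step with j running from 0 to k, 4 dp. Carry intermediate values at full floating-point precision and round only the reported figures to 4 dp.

Δt=0.14111  u=1.07600  d=0.92937  q=0.49904  discount=0.99746
step 9 (expiry): payoffs max(K−S,0) = 79.2746 67.3632 53.5723 37.6055 19.1196 0.0000 0.0000 0.0000 0.0000 0.0000
step 8: (k=8,j=0): S=81.2331, (K−S)⁺=73.5369, hold=73.1443 ⇒ V=73.5369 exercise | (k=8,j=1): S=94.0498, (K−S)⁺=60.7202, hold=60.3275 ⇒ V=60.7202 exercise | (k=8,j=2): S=108.8888, (K−S)⁺=45.8812, hold=45.4885 ⇒ V=45.8812 exercise | (k=8,j=3): S=126.0691, (K−S)⁺=28.7009, hold=28.3083 ⇒ V=28.7009 exercise | (k=8,j=4): S=145.9600, (K−S)⁺=8.8100, hold=9.5538 ⇒ V=9.5538 continue | (k=8,j=5): S=168.9893, (K−S)⁺=0.0000, hold=0.0000 ⇒ V=0.0000 continue | (k=8,j=6): S=195.6520, (K−S)⁺=0.0000, hold=0.0000 ⇒ V=0.0000 continue | (k=8,j=7): S=226.5216, (K−S)⁺=0.0000, hold=0.0000 ⇒ V=0.0000 continue | (k=8,j=8): S=262.2617, (K−S)⁺=0.0000, hold=0.0000 ⇒ V=0.0000 continue  boundary S*=126.0691
step 7: (k=7,j=0): S=87.4068, (K−S)⁺=67.3632, hold=66.9705 ⇒ V=67.3632 exercise | (k=7,j=1): S=101.1977, (K−S)⁺=53.5723, hold=53.1797 ⇒ V=53.5723 exercise | (k=7,j=2): S=117.1645, (K−S)⁺=37.6055, hold=37.2129 ⇒ V=37.6055 exercise | (k=7,j=3): S=135.6504, (K−S)⁺=19.1196, hold=19.0972 ⇒ V=19.1196 exercise | (k=7,j=4): S=157.0531, (K−S)⁺=0.0000, hold=4.7740 ⇒ V=4.7740 continue | (k=7,j=5): S=181.8326, (K−S)⁺=0.0000, hold=0.0000 ⇒ V=0.0000 continue | (k=7,j=6): S=210.5218, (K−S)⁺=0.0000, hold=0.0000 ⇒ V=0.0000 continue | (k=7,j=7): S=243.7374, (K−S)⁺=0.0000, hold=0.0000 ⇒ V=0.0000 continue  boundary S*=135.6504
step 6: (k=6,j=0): S=94.0498, (K−S)⁺=60.7202, hold=60.3275 ⇒ V=60.7202 exercise | (k=6,j=1): S=108.8888, (K−S)⁺=45.8812, hold=45.4885 ⇒ V=45.8812 exercise | (k=6,j=2): S=126.0691, (K−S)⁺=28.7009, hold=28.3083 ⇒ V=28.7009 exercise | (k=6,j=3): S=145.9600, (K−S)⁺=8.8100, hold=11.9302 ⇒ V=11.9302 continue | (k=6,j=4): S=168.9893, (K−S)⁺=0.0000, hold=2.3855 ⇒ V=2.3855 continue | (k=6,j=5): S=195.6520, (K−S)⁺=0.0000, hold=0.0000 ⇒ V=0.0000 continue | (k=6,j=6): S=226.5216, (K−S)⁺=0.0000, hold=0.0000 ⇒ V=0.0000 continue  boundary S*=126.0691
step 5: (k=5,j=0): S=101.1977, (K−S)⁺=53.5723, hold=53.1797 ⇒ V=53.5723 exercise | (k=5,j=1): S=117.1645, (K−S)⁺=37.6055, hold=37.2129 ⇒ V=37.6055 exercise | (k=5,j=2): S=135.6504, (K−S)⁺=19.1196, hold=20.2801 ⇒ V=20.2801 continue | (k=5,j=3): S=157.0531, (K−S)⁺=0.0000, hold=7.1488 ⇒ V=7.1488 continue | (k=5,j=4): S=181.8326, (K−S)⁺=0.0000, hold=1.1920 ⇒ V=1.1920 continue | (k=5,j=5): S=210.5218, (K−S)⁺=0.0000, hold=0.0000 ⇒ V=0.0000 continue  boundary S*=117.1645
step 4: (k=4,j=0): S=108.8888, (K−S)⁺=45.8812, hold=45.4885 ⇒ V=45.8812 exercise | (k=4,j=1): S=126.0691, (K−S)⁺=28.7009, hold=28.8860 ⇒ V=28.8860 continue | (k=4,j=2): S=145.9600, (K−S)⁺=8.8100, hold=13.6922 ⇒ V=13.6922 continue | (k=4,j=3): S=168.9893, (K−S)⁺=0.0000, hold=4.1655 ⇒ V=4.1655 continue | (k=4,j=4): S=195.6520, (K−S)⁺=0.0000, hold=0.5956 ⇒ V=0.5956 continue  boundary S*=108.8888
step 3: (k=3,j=0): S=117.1645, (K−S)⁺=37.6055, hold=37.3050 ⇒ V=37.6055 exercise | (k=3,j=1): S=135.6504, (K−S)⁺=19.1196, hold=21.2497 ⇒ V=21.2497 continue | (k=3,j=2): S=157.0531, (K−S)⁺=0.0000, hold=8.9154 ⇒ V=8.9154 continue | (k=3,j=3): S=181.8326, (K−S)⁺=0.0000, hold=2.3780 ⇒ V=2.3780 continue  boundary S*=117.1645
step 2: (k=2,j=0): S=126.0691, (K−S)⁺=28.7009, hold=29.3686 ⇒ V=29.3686 continue | (k=2,j=1): S=145.9600, (K−S)⁺=8.8100, hold=15.0561 ⇒ V=15.0561 continue | (k=2,j=2): S=168.9893, (K−S)⁺=0.0000, hold=5.6386 ⇒ V=5.6386 continue  boundary S*=-
step 1: (k=1,j=0): S=135.6504, (K−S)⁺=19.1196, hold=22.1697 ⇒ V=22.1697 continue | (k=1,j=1): S=157.0531, (K−S)⁺=0.0000, hold=10.3301 ⇒ V=10.3301 continue  boundary S*=-
step 0: (k=0,j=0): S=145.9600, (K−S)⁺=8.8100, hold=16.2200 ⇒ V=16.2200 continue  boundary S*=-

price = 16.2200
boundary = - - - 117.1645 108.8888 117.1645 126.0691 135.6504 126.0691
tree:
16.2200
22.1697 10.3301
29.3686 15.0561 5.6386
37.6055 21.2497 8.9154 2.3780
45.8812 28.8860 13.6922 4.1655 0.5956
53.5723 37.6055 20.2801 7.1488 1.1920 0.0000
60.7202 45.8812 28.7009 11.9302 2.3855 0.0000 0.0000
67.3632 53.5723 37.6055 19.1196 4.7740 0.0000 0.0000 0.0000
73.5369 60.7202 45.8812 28.7009 9.5538 0.0000 0.0000 0.0000 0.0000
79.2746 67.3632 53.5723 37.6055 19.1196 0.0000 0.0000 0.0000 0.0000 0.0000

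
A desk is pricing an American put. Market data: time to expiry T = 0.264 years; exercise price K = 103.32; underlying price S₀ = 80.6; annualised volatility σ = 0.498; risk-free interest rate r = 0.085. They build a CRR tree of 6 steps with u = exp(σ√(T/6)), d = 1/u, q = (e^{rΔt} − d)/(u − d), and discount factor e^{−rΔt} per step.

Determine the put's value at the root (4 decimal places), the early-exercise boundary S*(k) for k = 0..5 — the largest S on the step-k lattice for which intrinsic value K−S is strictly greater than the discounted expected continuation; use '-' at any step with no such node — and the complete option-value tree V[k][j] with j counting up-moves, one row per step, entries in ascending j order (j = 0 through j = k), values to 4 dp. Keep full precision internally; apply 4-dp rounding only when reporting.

price = 23.6929
boundary = - 72.6053 65.4035 72.6053 80.6000 89.4751
tree:
23.6929
30.7147 16.6178
37.9165 23.1074 10.0387
44.4039 30.7147 15.4228 4.5518
50.2478 37.9165 22.7200 8.0000 1.0234
55.5121 44.4039 30.7147 13.8449 2.0214 0.0000
60.2541 50.2478 37.9165 22.7200 3.9926 0.0000 0.0000

params: Δt=0.04400 u=1.11011 d=0.90081 q=0.49181 e^(-rΔt)=0.99627
t_6 payoffs: 60.2541 50.2478 37.9165 22.7200 3.9926 0.0000 0.0000
t_5: node(5,0) S=47.8079 payoff=55.5121 vs cont=55.1264 → 55.5121 [stop]  node(5,1) S=58.9161 payoff=44.4039 vs cont=44.0182 → 44.4039 [stop]  node(5,2) S=72.6053 payoff=30.7147 vs cont=30.3291 → 30.7147 [stop]  node(5,3) S=89.4751 payoff=13.8449 vs cont=13.4592 → 13.8449 [stop]  node(5,4) S=110.2646 payoff=0.0000 vs cont=2.0214 → 2.0214 [wait]  node(5,5) S=135.8845 payoff=0.0000 vs cont=0.0000 → 0.0000 [wait]  ⇒ S*(5)=89.4751
t_4: node(4,0) S=53.0722 payoff=50.2478 vs cont=49.8621 → 50.2478 [stop]  node(4,1) S=65.4035 payoff=37.9165 vs cont=37.5308 → 37.9165 [stop]  node(4,2) S=80.6000 payoff=22.7200 vs cont=22.3343 → 22.7200 [stop]  node(4,3) S=99.3274 payoff=3.9926 vs cont=8.0000 → 8.0000 [wait]  node(4,4) S=122.4061 payoff=0.0000 vs cont=1.0234 → 1.0234 [wait]  ⇒ S*(4)=80.6000
t_3: node(3,0) S=58.9161 payoff=44.4039 vs cont=44.0182 → 44.4039 [stop]  node(3,1) S=72.6053 payoff=30.7147 vs cont=30.3291 → 30.7147 [stop]  node(3,2) S=89.4751 payoff=13.8449 vs cont=15.4228 → 15.4228 [wait]  node(3,3) S=110.2646 payoff=0.0000 vs cont=4.5518 → 4.5518 [wait]  ⇒ S*(3)=72.6053
t_2: node(2,0) S=65.4035 payoff=37.9165 vs cont=37.5308 → 37.9165 [stop]  node(2,1) S=80.6000 payoff=22.7200 vs cont=23.1074 → 23.1074 [wait]  node(2,2) S=99.3274 payoff=3.9926 vs cont=10.0387 → 10.0387 [wait]  ⇒ S*(2)=65.4035
t_1: node(1,0) S=72.6053 payoff=30.7147 vs cont=30.5189 → 30.7147 [stop]  node(1,1) S=89.4751 payoff=13.8449 vs cont=16.6178 → 16.6178 [wait]  ⇒ S*(1)=72.6053
t_0: node(0,0) S=80.6000 payoff=22.7200 vs cont=23.6929 → 23.6929 [wait]  ⇒ S*(0)=-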